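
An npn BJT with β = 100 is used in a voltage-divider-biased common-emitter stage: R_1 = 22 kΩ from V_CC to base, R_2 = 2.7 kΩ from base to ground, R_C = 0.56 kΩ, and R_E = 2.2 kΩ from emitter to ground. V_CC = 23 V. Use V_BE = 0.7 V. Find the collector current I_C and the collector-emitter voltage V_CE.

Thevenize the base divider: V_Th = V_CC·R_2/(R_1+R_2) = 23×2.7/24.7 = 2.51 V, R_Th = R_1‖R_2 = 2.4 kΩ.
Base-emitter loop: V_Th = I_B·R_Th + V_BE + (β+1)I_B·R_E, so I_B = (2.51 − 0.7) / (2.4 + 101×2.2) = 0.00808 mA.
I_C = β·I_B = 100×0.00808 = 0.808 mA, and I_E = (β+1)I_B = 0.816 mA.
V_CE = V_CC − I_C·R_C − I_E·R_E = 23 − 0.808×0.56 − 0.816×2.2 = 20.8 V.
V_CE = 20.8 V > 0.2 V confirms active-region operation.

I_C ≈ 0.81 mA, V_CE ≈ 21 V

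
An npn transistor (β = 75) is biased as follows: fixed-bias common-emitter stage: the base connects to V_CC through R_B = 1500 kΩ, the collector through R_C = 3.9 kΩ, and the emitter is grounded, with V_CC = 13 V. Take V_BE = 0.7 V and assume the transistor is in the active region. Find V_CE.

Base loop: V_CC = I_B·R_B + V_BE, so I_B = (13 − 0.7)/1500 kΩ = 0.0082 mA.
In the active region I_C = β·I_B = 75 × 0.0082 = 0.615 mA.
Collector loop: V_CE = V_CC − I_C·R_C = 13 − 0.615×3.9 = 10.6 V.
Since V_CE = 10.6 V > V_CE(sat) ≈ 0.2 V, the transistor is in the active region as assumed.

V_CE ≈ 11 V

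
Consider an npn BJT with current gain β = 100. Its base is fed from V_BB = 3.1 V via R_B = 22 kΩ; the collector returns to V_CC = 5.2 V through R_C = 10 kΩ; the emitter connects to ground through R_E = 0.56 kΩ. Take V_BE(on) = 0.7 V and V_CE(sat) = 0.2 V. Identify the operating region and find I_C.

saturation; I_C ≈ 0.47 mA

Assume active: I_B = (3.1 − 0.7)/(22 + 101×0.56) = 0.0305 mA, I_C = β·I_B = 3.05 mA.
Then V_CE = 5.2 − 3.05×10 − 3.09×0.56 = -27.1 V < 0.2 V — the active assumption fails.
Re-solve with V_CE = 0.2 V. KCL at the emitter: V_E/R_E = (V_BB−0.7−V_E)/R_B + (V_CC−0.2−V_E)/R_C, giving V_E = 0.315 V.
I_C = (V_CC − 0.2 − V_E)/R_C = (5 − 0.315)/10 = 0.468 mA.
Check: I_B = (2.4 − 0.315)/22 = 0.0948 mA, and β·I_B = 9.48 mA > I_C, confirming saturation.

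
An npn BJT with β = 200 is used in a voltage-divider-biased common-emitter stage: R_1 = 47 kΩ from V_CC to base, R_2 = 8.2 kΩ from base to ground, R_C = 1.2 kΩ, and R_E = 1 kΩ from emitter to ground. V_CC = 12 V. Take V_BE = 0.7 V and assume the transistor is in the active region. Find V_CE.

V_CE ≈ 9.7 V

Thevenize the base divider: V_Th = V_CC·R_2/(R_1+R_2) = 12×8.2/55.2 = 1.78 V, R_Th = R_1‖R_2 = 6.98 kΩ.
Base-emitter loop: V_Th = I_B·R_Th + V_BE + (β+1)I_B·R_E, so I_B = (1.78 − 0.7) / (6.98 + 201×1) = 0.00521 mA.
I_C = β·I_B = 200×0.00521 = 1.04 mA, and I_E = (β+1)I_B = 1.05 mA.
V_CE = V_CC − I_C·R_C − I_E·R_E = 12 − 1.04×1.2 − 1.05×1 = 9.7 V.
V_CE = 9.7 V > 0.2 V confirms active-region operation.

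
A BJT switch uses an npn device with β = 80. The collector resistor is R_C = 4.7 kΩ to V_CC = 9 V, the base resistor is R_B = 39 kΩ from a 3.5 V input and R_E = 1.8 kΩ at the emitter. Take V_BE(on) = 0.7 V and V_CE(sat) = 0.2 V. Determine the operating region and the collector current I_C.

active; I_C ≈ 1.2 mA

Assume active. Base-emitter loop: I_B = (V_BB − V_BE)/(R_B + (β+1)R_E) = (3.5 − 0.7)/(39 + 81×1.8) = 0.0152 mA.
I_C = β·I_B = 80×0.0152 = 1.21 mA.
V_CE = V_CC − I_C·R_C − I_E·R_E = 9 − 1.21×4.7 − 1.23×1.8 = 1.09 V > V_CE(sat), so the active-region assumption holds.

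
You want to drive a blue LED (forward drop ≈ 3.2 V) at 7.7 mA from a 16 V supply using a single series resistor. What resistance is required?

The resistor drops V_S − V_D = 16 − 3.2 = 12.8 V at 7.7 mA.
R = 12.8 V / 7.7 mA = 1.66 kΩ.

R ≈ 1.7 kΩ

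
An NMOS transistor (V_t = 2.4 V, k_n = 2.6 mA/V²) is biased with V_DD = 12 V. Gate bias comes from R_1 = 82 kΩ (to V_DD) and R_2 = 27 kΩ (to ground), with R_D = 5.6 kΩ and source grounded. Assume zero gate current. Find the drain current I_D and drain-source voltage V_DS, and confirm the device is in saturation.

I_D ≈ 0.43 mA, V_DS ≈ 9.6 V

V_G = V_DD·R_2/(R_1+R_2) = 12×27/109 = 2.97 V. With the source grounded, V_GS = V_G = 2.97 V.
Assume saturation: I_D = (k_n/2)(V_GS − V_t)² = (2.6/2)×(2.97 − 2.4)² = 1.3×0.572² = 0.426 mA.
V_DS = V_DD − I_D·R_D = 12 − 0.426×5.6 = 9.61 V.
Saturation requires V_DS ≥ V_GS − V_t = 0.572 V; 9.61 ≥ 0.572 ✓.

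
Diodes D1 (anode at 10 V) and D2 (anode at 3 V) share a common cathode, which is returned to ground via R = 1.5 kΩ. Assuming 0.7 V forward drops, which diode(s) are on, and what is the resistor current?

Assume both conduct. Then node N would need to be at both 10−0.7 = 9.3 V and 3−0.7 = 2.3 V, which is impossible.
Assume only D1 conducts: V_N = 10 − 0.7 = 9.3 V, so I_R = 9.3/1.5 = 6.2 mA.
Check D2: its anode-to-cathode voltage is 3 − 9.3 = -6.3 V < 0.7 V, so it is off. The assumption is consistent.

Only D1 conducts; I_R ≈ 6.2 mA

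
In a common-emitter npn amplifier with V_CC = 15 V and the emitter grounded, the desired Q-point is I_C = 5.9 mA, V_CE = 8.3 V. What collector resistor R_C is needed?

Collector loop: V_CC = I_C·R_C + V_CE.
R_C = (V_CC − V_CE)/I_C = (15 − 8.3)/5.9 = 1.14 kΩ.

R_C ≈ 1.1 kΩ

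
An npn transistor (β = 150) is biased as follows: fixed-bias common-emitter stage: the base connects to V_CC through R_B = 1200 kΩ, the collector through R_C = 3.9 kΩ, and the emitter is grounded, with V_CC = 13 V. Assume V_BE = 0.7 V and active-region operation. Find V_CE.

Base loop: V_CC = I_B·R_B + V_BE, so I_B = (13 − 0.7)/1200 kΩ = 0.0103 mA.
In the active region I_C = β·I_B = 150 × 0.0103 = 1.54 mA.
Collector loop: V_CE = V_CC − I_C·R_C = 13 − 1.54×3.9 = 7 V.
Since V_CE = 7 V > V_CE(sat) ≈ 0.2 V, the transistor is in the active region as assumed.

V_CE ≈ 7 V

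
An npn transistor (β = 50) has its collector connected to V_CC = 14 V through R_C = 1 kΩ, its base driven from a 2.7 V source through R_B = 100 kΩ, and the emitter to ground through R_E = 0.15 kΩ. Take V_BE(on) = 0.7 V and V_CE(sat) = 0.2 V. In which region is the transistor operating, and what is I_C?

active; I_C ≈ 0.93 mA

Assume active. Base-emitter loop: I_B = (V_BB − V_BE)/(R_B + (β+1)R_E) = (2.7 − 0.7)/(100 + 51×0.15) = 0.0186 mA.
I_C = β·I_B = 50×0.0186 = 0.929 mA.
V_CE = V_CC − I_C·R_C − I_E·R_E = 14 − 0.929×1 − 0.948×0.15 = 12.9 V > V_CE(sat), so the active-region assumption holds.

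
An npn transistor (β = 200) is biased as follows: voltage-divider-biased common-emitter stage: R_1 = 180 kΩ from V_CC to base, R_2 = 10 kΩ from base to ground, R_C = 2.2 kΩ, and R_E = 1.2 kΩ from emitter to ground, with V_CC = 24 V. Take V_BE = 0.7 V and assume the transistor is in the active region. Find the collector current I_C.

Thevenize the base divider: V_Th = V_CC·R_2/(R_1+R_2) = 24×10/190 = 1.26 V, R_Th = R_1‖R_2 = 9.47 kΩ.
Base-emitter loop: V_Th = I_B·R_Th + V_BE + (β+1)I_B·R_E, so I_B = (1.26 − 0.7) / (9.47 + 201×1.2) = 0.00225 mA.
I_C = β·I_B = 200×0.00225 = 0.449 mA, and I_E = (β+1)I_B = 0.452 mA.
V_CE = V_CC − I_C·R_C − I_E·R_E = 24 − 0.449×2.2 − 0.452×1.2 = 22.5 V.
V_CE = 22.5 V > 0.2 V confirms active-region operation.

I_C ≈ 0.45 mA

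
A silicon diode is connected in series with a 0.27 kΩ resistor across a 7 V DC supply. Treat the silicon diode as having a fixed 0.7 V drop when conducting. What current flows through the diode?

KVL around the loop: 7 = V_D + I·R = 0.7 + I × 0.27 kΩ.
So I = (7 − 0.7) / 0.27 kΩ = 6.3 / 0.27 = 23.3 mA.

I ≈ 23 mA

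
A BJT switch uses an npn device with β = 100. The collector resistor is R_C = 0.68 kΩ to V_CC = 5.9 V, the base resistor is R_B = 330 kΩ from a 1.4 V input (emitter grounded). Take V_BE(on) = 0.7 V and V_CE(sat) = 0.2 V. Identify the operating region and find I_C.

Assume active. Base-emitter loop: I_B = (V_BB − V_BE)/R_B = (1.4 − 0.7)/330 = 0.00212 mA.
I_C = β·I_B = 100×0.00212 = 0.212 mA.
V_CE = V_CC − I_C·R_C = 5.9 − 0.212×0.68 = 5.76 V > V_CE(sat), so the active-region assumption holds.

active; I_C ≈ 0.21 mA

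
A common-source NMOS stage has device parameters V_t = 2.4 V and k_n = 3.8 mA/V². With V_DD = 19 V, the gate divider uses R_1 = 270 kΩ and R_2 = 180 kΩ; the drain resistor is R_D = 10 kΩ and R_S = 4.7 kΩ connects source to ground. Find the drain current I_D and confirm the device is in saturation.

V_G = V_DD·R_2/(R_1+R_2) = 19×180/450 = 7.6 V.
Assume saturation: I_D = (k_n/2)(V_GS − V_t)² with V_GS = V_G − I_D·R_S = 7.6 − 4.7·I_D.
Substituting gives 42·I_D² − 93.9·I_D + 51.4 = 0, with roots I_D = 0.955 or 1.28 mA.
The root I_D = 1.28 mA gives V_GS = 1.58 V ≤ V_t, so take I_D = 0.955 mA.
Then V_GS = 3.11 V and V_DS = V_DD − I_D(R_D+R_S) = 19 − 0.955×14.7 = 4.95 V.
Saturation requires V_DS ≥ V_GS − V_t = 0.709 V; 4.95 ≥ 0.709 ✓.

I_D ≈ 0.96 mA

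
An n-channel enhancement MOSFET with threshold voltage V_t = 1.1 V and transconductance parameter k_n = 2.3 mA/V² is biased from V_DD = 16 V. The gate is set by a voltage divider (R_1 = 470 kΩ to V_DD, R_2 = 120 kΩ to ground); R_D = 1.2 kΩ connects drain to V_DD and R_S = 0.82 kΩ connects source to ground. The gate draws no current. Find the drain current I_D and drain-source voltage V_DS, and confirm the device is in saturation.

I_D ≈ 1.3 mA, V_DS ≈ 13 V

V_G = V_DD·R_2/(R_1+R_2) = 16×120/590 = 3.25 V.
Assume saturation: I_D = (k_n/2)(V_GS − V_t)² with V_GS = V_G − I_D·R_S = 3.25 − 0.82·I_D.
Substituting gives 0.773·I_D² − 5.06·I_D + 5.34 = 0, with roots I_D = 1.32 or 5.23 mA.
The root I_D = 5.23 mA gives V_GS = -1.03 V ≤ V_t, so take I_D = 1.32 mA.
Then V_GS = 2.17 V and V_DS = V_DD − I_D(R_D+R_S) = 16 − 1.32×2.02 = 13.3 V.
Saturation requires V_DS ≥ V_GS − V_t = 1.07 V; 13.3 ≥ 1.07 ✓.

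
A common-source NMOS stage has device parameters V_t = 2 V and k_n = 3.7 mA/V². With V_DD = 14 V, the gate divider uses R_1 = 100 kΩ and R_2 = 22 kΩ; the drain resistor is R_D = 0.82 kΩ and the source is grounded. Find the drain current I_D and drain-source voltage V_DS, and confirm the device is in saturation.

I_D ≈ 0.51 mA, V_DS ≈ 14 V

V_G = V_DD·R_2/(R_1+R_2) = 14×22/122 = 2.52 V. With the source grounded, V_GS = V_G = 2.52 V.
Assume saturation: I_D = (k_n/2)(V_GS − V_t)² = (3.7/2)×(2.52 − 2)² = 1.85×0.525² = 0.509 mA.
V_DS = V_DD − I_D·R_D = 14 − 0.509×0.82 = 13.6 V.
Saturation requires V_DS ≥ V_GS − V_t = 0.525 V; 13.6 ≥ 0.525 ✓.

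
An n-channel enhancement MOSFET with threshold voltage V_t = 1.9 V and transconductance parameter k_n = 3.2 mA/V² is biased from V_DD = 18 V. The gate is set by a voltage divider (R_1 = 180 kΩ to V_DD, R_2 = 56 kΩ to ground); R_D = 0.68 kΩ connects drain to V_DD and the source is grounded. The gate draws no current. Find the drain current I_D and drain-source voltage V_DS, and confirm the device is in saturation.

V_G = V_DD·R_2/(R_1+R_2) = 18×56/236 = 4.27 V. With the source grounded, V_GS = V_G = 4.27 V.
Assume saturation: I_D = (k_n/2)(V_GS − V_t)² = (3.2/2)×(4.27 − 1.9)² = 1.6×2.37² = 9 mA.
V_DS = V_DD − I_D·R_D = 18 − 9×0.68 = 11.9 V.
Saturation requires V_DS ≥ V_GS − V_t = 2.37 V; 11.9 ≥ 2.37 ✓.

I_D ≈ 9 mA, V_DS ≈ 12 V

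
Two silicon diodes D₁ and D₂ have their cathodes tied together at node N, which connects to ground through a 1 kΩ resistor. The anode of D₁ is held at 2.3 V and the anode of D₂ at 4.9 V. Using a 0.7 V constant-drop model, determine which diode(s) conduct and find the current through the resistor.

Assume both conduct. Then node N would need to be at both 2.3−0.7 = 1.6 V and 4.9−0.7 = 4.2 V, which is impossible.
Assume only D₂ conducts: V_N = 4.9 − 0.7 = 4.2 V, so I_R = 4.2/1 = 4.2 mA.
Check D₁: its anode-to-cathode voltage is 2.3 − 4.2 = -1.9 V < 0.7 V, so it is off. The assumption is consistent.

Only D₂ conducts; I_R ≈ 4.2 mA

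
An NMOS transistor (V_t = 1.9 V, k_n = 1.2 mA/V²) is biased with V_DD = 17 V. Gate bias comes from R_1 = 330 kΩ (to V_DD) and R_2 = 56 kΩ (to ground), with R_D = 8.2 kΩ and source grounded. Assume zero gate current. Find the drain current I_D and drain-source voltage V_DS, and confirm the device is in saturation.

V_G = V_DD·R_2/(R_1+R_2) = 17×56/386 = 2.47 V. With the source grounded, V_GS = V_G = 2.47 V.
Assume saturation: I_D = (k_n/2)(V_GS − V_t)² = (1.2/2)×(2.47 − 1.9)² = 0.6×0.566² = 0.192 mA.
V_DS = V_DD − I_D·R_D = 17 − 0.192×8.2 = 15.4 V.
Saturation requires V_DS ≥ V_GS − V_t = 0.566 V; 15.4 ≥ 0.566 ✓.

I_D ≈ 0.19 mA, V_DS ≈ 15 V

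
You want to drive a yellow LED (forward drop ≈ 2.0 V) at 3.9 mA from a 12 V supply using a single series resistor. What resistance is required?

R ≈ 2.6 kΩ

The resistor drops V_S − V_D = 12 − 2.0 = 10 V at 3.9 mA.
R = 10 V / 3.9 mA = 2.56 kΩ.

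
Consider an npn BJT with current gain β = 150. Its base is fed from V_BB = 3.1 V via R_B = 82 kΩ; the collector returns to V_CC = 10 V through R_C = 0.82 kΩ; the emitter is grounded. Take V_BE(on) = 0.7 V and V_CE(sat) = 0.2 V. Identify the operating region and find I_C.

active; I_C ≈ 4.4 mA

Assume active. Base-emitter loop: I_B = (V_BB − V_BE)/R_B = (3.1 − 0.7)/82 = 0.0293 mA.
I_C = β·I_B = 150×0.0293 = 4.39 mA.
V_CE = V_CC − I_C·R_C = 10 − 4.39×0.82 = 6.4 V > V_CE(sat), so the active-region assumption holds.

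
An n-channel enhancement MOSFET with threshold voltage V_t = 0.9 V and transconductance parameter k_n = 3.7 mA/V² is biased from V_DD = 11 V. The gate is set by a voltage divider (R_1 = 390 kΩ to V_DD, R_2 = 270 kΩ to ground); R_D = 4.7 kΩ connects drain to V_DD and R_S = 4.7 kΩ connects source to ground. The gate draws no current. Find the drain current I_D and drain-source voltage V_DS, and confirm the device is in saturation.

I_D ≈ 0.64 mA, V_DS ≈ 5 V

V_G = V_DD·R_2/(R_1+R_2) = 11×270/660 = 4.5 V.
Assume saturation: I_D = (k_n/2)(V_GS − V_t)² with V_GS = V_G − I_D·R_S = 4.5 − 4.7·I_D.
Substituting gives 40.9·I_D² − 63.6·I_D + 24 = 0, with roots I_D = 0.641 or 0.916 mA.
The root I_D = 0.916 mA gives V_GS = 0.196 V ≤ V_t, so take I_D = 0.641 mA.
Then V_GS = 1.49 V and V_DS = V_DD − I_D(R_D+R_S) = 11 − 0.641×9.4 = 4.98 V.
Saturation requires V_DS ≥ V_GS − V_t = 0.589 V; 4.98 ≥ 0.589 ✓.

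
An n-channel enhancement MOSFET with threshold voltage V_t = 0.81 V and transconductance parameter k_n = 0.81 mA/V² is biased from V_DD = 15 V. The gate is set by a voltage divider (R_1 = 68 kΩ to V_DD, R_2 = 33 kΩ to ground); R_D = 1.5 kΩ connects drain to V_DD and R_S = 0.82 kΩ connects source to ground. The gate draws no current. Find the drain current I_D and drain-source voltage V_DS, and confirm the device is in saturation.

V_G = V_DD·R_2/(R_1+R_2) = 15×33/101 = 4.9 V.
Assume saturation: I_D = (k_n/2)(V_GS − V_t)² with V_GS = V_G − I_D·R_S = 4.9 − 0.82·I_D.
Substituting gives 0.272·I_D² − 3.72·I_D + 6.78 = 0, with roots I_D = 2.17 or 11.5 mA.
The root I_D = 11.5 mA gives V_GS = -4.51 V ≤ V_t, so take I_D = 2.17 mA.
Then V_GS = 3.12 V and V_DS = V_DD − I_D(R_D+R_S) = 15 − 2.17×2.32 = 9.97 V.
Saturation requires V_DS ≥ V_GS − V_t = 2.31 V; 9.97 ≥ 2.31 ✓.

I_D ≈ 2.2 mA, V_DS ≈ 10 V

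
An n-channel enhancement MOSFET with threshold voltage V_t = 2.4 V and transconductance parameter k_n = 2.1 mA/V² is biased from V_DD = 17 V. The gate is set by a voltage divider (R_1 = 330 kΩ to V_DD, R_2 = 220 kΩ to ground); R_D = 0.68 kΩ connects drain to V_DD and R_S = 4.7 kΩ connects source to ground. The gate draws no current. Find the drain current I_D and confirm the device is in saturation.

I_D ≈ 0.76 mA

V_G = V_DD·R_2/(R_1+R_2) = 17×220/550 = 6.8 V.
Assume saturation: I_D = (k_n/2)(V_GS − V_t)² with V_GS = V_G − I_D·R_S = 6.8 − 4.7·I_D.
Substituting gives 23.2·I_D² − 44.4·I_D + 20.3 = 0, with roots I_D = 0.756 or 1.16 mA.
The root I_D = 1.16 mA gives V_GS = 1.35 V ≤ V_t, so take I_D = 0.756 mA.
Then V_GS = 3.25 V and V_DS = V_DD − I_D(R_D+R_S) = 17 − 0.756×5.38 = 12.9 V.
Saturation requires V_DS ≥ V_GS − V_t = 0.848 V; 12.9 ≥ 0.848 ✓.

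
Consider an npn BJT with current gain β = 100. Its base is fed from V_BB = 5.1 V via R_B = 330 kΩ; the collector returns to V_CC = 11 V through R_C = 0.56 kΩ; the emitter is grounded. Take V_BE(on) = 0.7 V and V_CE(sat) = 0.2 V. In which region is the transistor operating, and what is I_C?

active; I_C ≈ 1.3 mA

Assume active. Base-emitter loop: I_B = (V_BB − V_BE)/R_B = (5.1 − 0.7)/330 = 0.0133 mA.
I_C = β·I_B = 100×0.0133 = 1.33 mA.
V_CE = V_CC − I_C·R_C = 11 − 1.33×0.56 = 10.3 V > V_CE(sat), so the active-region assumption holds.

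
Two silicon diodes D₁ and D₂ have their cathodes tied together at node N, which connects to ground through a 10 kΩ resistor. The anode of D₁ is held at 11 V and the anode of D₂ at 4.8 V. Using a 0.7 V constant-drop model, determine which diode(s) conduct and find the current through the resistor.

Only D₁ conducts; I_R ≈ 1 mA

Assume both conduct. Then node N would need to be at both 11−0.7 = 10.3 V and 4.8−0.7 = 4.1 V, which is impossible.
Assume only D₁ conducts: V_N = 11 − 0.7 = 10.3 V, so I_R = 10.3/10 = 1.03 mA.
Check D₂: its anode-to-cathode voltage is 4.8 − 10.3 = -5.5 V < 0.7 V, so it is off. The assumption is consistent.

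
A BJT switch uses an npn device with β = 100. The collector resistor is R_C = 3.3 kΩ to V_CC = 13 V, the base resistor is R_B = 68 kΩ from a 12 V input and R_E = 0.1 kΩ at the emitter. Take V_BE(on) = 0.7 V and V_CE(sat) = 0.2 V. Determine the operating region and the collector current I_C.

Assume active: I_B = (12 − 0.7)/(68 + 101×0.1) = 0.145 mA, I_C = β·I_B = 14.5 mA.
Then V_CE = 13 − 14.5×3.3 − 14.6×0.1 = -36.2 V < 0.2 V — the active assumption fails.
Re-solve with V_CE = 0.2 V. KCL at the emitter: V_E/R_E = (V_BB−0.7−V_E)/R_B + (V_CC−0.2−V_E)/R_C, giving V_E = 0.392 V.
I_C = (V_CC − 0.2 − V_E)/R_C = (12.8 − 0.392)/3.3 = 3.76 mA.
Check: I_B = (11.3 − 0.392)/68 = 0.16 mA, and β·I_B = 16 mA > I_C, confirming saturation.

saturation; I_C ≈ 3.8 mA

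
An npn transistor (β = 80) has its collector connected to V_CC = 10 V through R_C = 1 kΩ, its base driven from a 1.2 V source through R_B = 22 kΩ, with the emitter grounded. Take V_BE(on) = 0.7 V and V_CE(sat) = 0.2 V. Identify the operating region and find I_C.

Assume active. Base-emitter loop: I_B = (V_BB − V_BE)/R_B = (1.2 − 0.7)/22 = 0.0227 mA.
I_C = β·I_B = 80×0.0227 = 1.82 mA.
V_CE = V_CC − I_C·R_C = 10 − 1.82×1 = 8.18 V > V_CE(sat), so the active-region assumption holds.

active; I_C ≈ 1.8 mA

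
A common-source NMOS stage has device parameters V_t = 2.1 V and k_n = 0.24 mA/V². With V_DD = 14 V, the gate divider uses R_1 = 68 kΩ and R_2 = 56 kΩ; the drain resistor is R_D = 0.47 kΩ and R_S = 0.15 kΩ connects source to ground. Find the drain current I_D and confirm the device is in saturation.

V_G = V_DD·R_2/(R_1+R_2) = 14×56/124 = 6.32 V.
Assume saturation: I_D = (k_n/2)(V_GS − V_t)² with V_GS = V_G − I_D·R_S = 6.32 − 0.15·I_D.
Substituting gives 0.0027·I_D² − 1.15·I_D + 2.14 = 0, with roots I_D = 1.87 or 425 mA.
The root I_D = 425 mA gives V_GS = -57.4 V ≤ V_t, so take I_D = 1.87 mA.
Then V_GS = 6.04 V and V_DS = V_DD − I_D(R_D+R_S) = 14 − 1.87×0.62 = 12.8 V.
Saturation requires V_DS ≥ V_GS − V_t = 3.94 V; 12.8 ≥ 3.94 ✓.

I_D ≈ 1.9 mA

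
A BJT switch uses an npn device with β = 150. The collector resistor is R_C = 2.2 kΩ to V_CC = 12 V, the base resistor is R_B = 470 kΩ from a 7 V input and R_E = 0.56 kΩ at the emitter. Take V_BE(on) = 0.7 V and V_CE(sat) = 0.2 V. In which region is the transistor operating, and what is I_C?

active; I_C ≈ 1.7 mA

Assume active. Base-emitter loop: I_B = (V_BB − V_BE)/(R_B + (β+1)R_E) = (7 − 0.7)/(470 + 151×0.56) = 0.0114 mA.
I_C = β·I_B = 150×0.0114 = 1.7 mA.
V_CE = V_CC − I_C·R_C − I_E·R_E = 12 − 1.7×2.2 − 1.72×0.56 = 7.29 V > V_CE(sat), so the active-region assumption holds.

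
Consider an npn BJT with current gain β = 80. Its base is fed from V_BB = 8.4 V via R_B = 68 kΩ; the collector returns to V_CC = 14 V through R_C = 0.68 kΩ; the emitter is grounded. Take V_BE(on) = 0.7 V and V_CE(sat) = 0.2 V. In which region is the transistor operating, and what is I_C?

active; I_C ≈ 9.1 mA

Assume active. Base-emitter loop: I_B = (V_BB − V_BE)/R_B = (8.4 − 0.7)/68 = 0.113 mA.
I_C = β·I_B = 80×0.113 = 9.06 mA.
V_CE = V_CC − I_C·R_C = 14 − 9.06×0.68 = 7.84 V > V_CE(sat), so the active-region assumption holds.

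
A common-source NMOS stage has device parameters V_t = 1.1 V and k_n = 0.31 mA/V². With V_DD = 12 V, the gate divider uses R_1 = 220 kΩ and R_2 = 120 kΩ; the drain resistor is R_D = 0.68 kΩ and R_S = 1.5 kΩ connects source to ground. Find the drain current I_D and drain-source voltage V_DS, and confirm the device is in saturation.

I_D ≈ 0.69 mA, V_DS ≈ 11 V

V_G = V_DD·R_2/(R_1+R_2) = 12×120/340 = 4.24 V.
Assume saturation: I_D = (k_n/2)(V_GS − V_t)² with V_GS = V_G − I_D·R_S = 4.24 − 1.5·I_D.
Substituting gives 0.349·I_D² − 2.46·I_D + 1.52 = 0, with roots I_D = 0.687 or 6.36 mA.
The root I_D = 6.36 mA gives V_GS = -5.31 V ≤ V_t, so take I_D = 0.687 mA.
Then V_GS = 3.21 V and V_DS = V_DD − I_D(R_D+R_S) = 12 − 0.687×2.18 = 10.5 V.
Saturation requires V_DS ≥ V_GS − V_t = 2.11 V; 10.5 ≥ 2.11 ✓.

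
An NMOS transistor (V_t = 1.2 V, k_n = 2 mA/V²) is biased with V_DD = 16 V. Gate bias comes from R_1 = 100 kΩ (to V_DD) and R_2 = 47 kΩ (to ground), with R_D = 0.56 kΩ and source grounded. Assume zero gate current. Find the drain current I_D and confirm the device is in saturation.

V_G = V_DD·R_2/(R_1+R_2) = 16×47/147 = 5.12 V. With the source grounded, V_GS = V_G = 5.12 V.
Assume saturation: I_D = (k_n/2)(V_GS − V_t)² = (2/2)×(5.12 − 1.2)² = 1×3.92² = 15.3 mA.
V_DS = V_DD − I_D·R_D = 16 − 15.3×0.56 = 7.41 V.
Saturation requires V_DS ≥ V_GS − V_t = 3.92 V; 7.41 ≥ 3.92 ✓.

I_D ≈ 15 mA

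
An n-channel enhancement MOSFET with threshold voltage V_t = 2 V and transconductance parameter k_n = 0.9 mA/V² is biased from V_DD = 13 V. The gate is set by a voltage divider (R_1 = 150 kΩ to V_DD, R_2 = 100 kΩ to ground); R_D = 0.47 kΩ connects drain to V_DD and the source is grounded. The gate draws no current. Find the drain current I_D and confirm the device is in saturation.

V_G = V_DD·R_2/(R_1+R_2) = 13×100/250 = 5.2 V. With the source grounded, V_GS = V_G = 5.2 V.
Assume saturation: I_D = (k_n/2)(V_GS − V_t)² = (0.9/2)×(5.2 − 2)² = 0.45×3.2² = 4.61 mA.
V_DS = V_DD − I_D·R_D = 13 − 4.61×0.47 = 10.8 V.
Saturation requires V_DS ≥ V_GS − V_t = 3.2 V; 10.8 ≥ 3.2 ✓.

I_D ≈ 4.6 mA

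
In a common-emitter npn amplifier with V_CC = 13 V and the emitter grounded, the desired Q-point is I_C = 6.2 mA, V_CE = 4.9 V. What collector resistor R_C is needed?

R_C ≈ 1.3 kΩ

Collector loop: V_CC = I_C·R_C + V_CE.
R_C = (V_CC − V_CE)/I_C = (13 − 4.9)/6.2 = 1.31 kΩ.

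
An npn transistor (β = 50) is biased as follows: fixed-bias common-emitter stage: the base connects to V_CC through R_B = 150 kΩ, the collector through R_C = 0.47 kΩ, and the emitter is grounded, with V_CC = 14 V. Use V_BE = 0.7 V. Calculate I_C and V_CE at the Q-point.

I_C ≈ 4.4 mA, V_CE ≈ 12 V

Base loop: V_CC = I_B·R_B + V_BE, so I_B = (14 − 0.7)/150 kΩ = 0.0887 mA.
In the active region I_C = β·I_B = 50 × 0.0887 = 4.43 mA.
Collector loop: V_CE = V_CC − I_C·R_C = 14 − 4.43×0.47 = 11.9 V.
Since V_CE = 11.9 V > V_CE(sat) ≈ 0.2 V, the transistor is in the active region as assumed.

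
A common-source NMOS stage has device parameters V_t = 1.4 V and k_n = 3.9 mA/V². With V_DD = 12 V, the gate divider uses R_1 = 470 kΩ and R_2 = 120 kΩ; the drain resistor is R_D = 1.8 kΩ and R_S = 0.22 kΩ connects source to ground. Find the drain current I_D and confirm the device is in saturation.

V_G = V_DD·R_2/(R_1+R_2) = 12×120/590 = 2.44 V.
Assume saturation: I_D = (k_n/2)(V_GS − V_t)² with V_GS = V_G − I_D·R_S = 2.44 − 0.22·I_D.
Substituting gives 0.0944·I_D² − 1.89·I_D + 2.11 = 0, with roots I_D = 1.19 or 18.9 mA.
The root I_D = 18.9 mA gives V_GS = -1.71 V ≤ V_t, so take I_D = 1.19 mA.
Then V_GS = 2.18 V and V_DS = V_DD − I_D(R_D+R_S) = 12 − 1.19×2.02 = 9.6 V.
Saturation requires V_DS ≥ V_GS − V_t = 0.78 V; 9.6 ≥ 0.78 ✓.

I_D ≈ 1.2 mA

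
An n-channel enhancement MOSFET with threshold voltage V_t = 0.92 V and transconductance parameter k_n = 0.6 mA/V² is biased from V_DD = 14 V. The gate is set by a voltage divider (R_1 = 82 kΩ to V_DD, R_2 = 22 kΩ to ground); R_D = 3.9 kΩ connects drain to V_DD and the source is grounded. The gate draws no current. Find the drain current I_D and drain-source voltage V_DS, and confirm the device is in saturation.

V_G = V_DD·R_2/(R_1+R_2) = 14×22/104 = 2.96 V. With the source grounded, V_GS = V_G = 2.96 V.
Assume saturation: I_D = (k_n/2)(V_GS − V_t)² = (0.6/2)×(2.96 − 0.92)² = 0.3×2.04² = 1.25 mA.
V_DS = V_DD − I_D·R_D = 14 − 1.25×3.9 = 9.12 V.
Saturation requires V_DS ≥ V_GS − V_t = 2.04 V; 9.12 ≥ 2.04 ✓.

I_D ≈ 1.3 mA, V_DS ≈ 9.1 V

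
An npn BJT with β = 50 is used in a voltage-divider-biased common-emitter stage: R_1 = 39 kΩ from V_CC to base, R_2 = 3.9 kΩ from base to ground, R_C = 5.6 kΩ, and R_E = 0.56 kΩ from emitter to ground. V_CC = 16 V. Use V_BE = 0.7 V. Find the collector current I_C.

Thevenize the base divider: V_Th = V_CC·R_2/(R_1+R_2) = 16×3.9/42.9 = 1.45 V, R_Th = R_1‖R_2 = 3.55 kΩ.
Base-emitter loop: V_Th = I_B·R_Th + V_BE + (β+1)I_B·R_E, so I_B = (1.45 − 0.7) / (3.55 + 51×0.56) = 0.0235 mA.
I_C = β·I_B = 50×0.0235 = 1.18 mA, and I_E = (β+1)I_B = 1.2 mA.
V_CE = V_CC − I_C·R_C − I_E·R_E = 16 − 1.18×5.6 − 1.2×0.56 = 8.75 V.
V_CE = 8.75 V > 0.2 V confirms active-region operation.

I_C ≈ 1.2 mA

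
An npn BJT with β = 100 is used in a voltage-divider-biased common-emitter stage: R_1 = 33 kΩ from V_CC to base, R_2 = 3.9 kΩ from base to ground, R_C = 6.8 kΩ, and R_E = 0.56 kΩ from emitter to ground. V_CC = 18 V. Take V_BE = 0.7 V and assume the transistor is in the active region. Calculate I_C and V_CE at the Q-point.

Thevenize the base divider: V_Th = V_CC·R_2/(R_1+R_2) = 18×3.9/36.9 = 1.9 V, R_Th = R_1‖R_2 = 3.49 kΩ.
Base-emitter loop: V_Th = I_B·R_Th + V_BE + (β+1)I_B·R_E, so I_B = (1.9 − 0.7) / (3.49 + 101×0.56) = 0.02 mA.
I_C = β·I_B = 100×0.02 = 2 mA, and I_E = (β+1)I_B = 2.02 mA.
V_CE = V_CC − I_C·R_C − I_E·R_E = 18 − 2×6.8 − 2.02×0.56 = 3.25 V.
V_CE = 3.25 V > 0.2 V confirms active-region operation.

I_C ≈ 2 mA, V_CE ≈ 3.3 V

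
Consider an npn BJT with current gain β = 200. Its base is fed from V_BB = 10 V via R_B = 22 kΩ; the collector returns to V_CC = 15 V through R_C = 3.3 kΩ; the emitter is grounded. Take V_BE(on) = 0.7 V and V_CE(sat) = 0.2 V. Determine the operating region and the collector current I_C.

Assume active: I_B = (10 − 0.7)/22 = 0.423 mA, giving I_C = β·I_B = 84.5 mA.
But then V_CE = 15 − 84.5×3.3 = -264 V < V_CE(sat) = 0.2 V — impossible in the active region.
So the transistor is saturated. With V_CE = 0.2 V, I_C = (V_CC − 0.2)/R_C = 14.8/3.3 = 4.48 mA.
Check: β·I_B = 84.5 mA > I_C = 4.48 mA, confirming saturation.

saturation; I_C ≈ 4.5 mA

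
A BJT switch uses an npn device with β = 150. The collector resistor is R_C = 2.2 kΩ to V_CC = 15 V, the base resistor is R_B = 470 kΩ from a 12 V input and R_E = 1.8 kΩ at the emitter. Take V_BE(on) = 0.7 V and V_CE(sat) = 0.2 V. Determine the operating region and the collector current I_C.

Assume active. Base-emitter loop: I_B = (V_BB − V_BE)/(R_B + (β+1)R_E) = (12 − 0.7)/(470 + 151×1.8) = 0.0152 mA.
I_C = β·I_B = 150×0.0152 = 2.28 mA.
V_CE = V_CC − I_C·R_C − I_E·R_E = 15 − 2.28×2.2 − 2.3×1.8 = 5.83 V > V_CE(sat), so the active-region assumption holds.

active; I_C ≈ 2.3 mA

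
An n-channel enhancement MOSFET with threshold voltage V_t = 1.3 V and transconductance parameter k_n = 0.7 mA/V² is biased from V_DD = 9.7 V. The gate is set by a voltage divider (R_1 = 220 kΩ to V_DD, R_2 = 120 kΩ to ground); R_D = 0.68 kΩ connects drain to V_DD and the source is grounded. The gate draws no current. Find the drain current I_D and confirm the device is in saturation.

V_G = V_DD·R_2/(R_1+R_2) = 9.7×120/340 = 3.42 V. With the source grounded, V_GS = V_G = 3.42 V.
Assume saturation: I_D = (k_n/2)(V_GS − V_t)² = (0.7/2)×(3.42 − 1.3)² = 0.35×2.12² = 1.58 mA.
V_DS = V_DD − I_D·R_D = 9.7 − 1.58×0.68 = 8.63 V.
Saturation requires V_DS ≥ V_GS − V_t = 2.12 V; 8.63 ≥ 2.12 ✓.

I_D ≈ 1.6 mA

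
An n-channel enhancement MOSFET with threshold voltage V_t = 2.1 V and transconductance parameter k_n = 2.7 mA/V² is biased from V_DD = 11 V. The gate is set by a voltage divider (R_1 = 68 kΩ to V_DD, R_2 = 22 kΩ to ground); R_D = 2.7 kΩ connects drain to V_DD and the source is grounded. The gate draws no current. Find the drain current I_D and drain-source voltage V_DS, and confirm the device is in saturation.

I_D ≈ 0.47 mA, V_DS ≈ 9.7 V

V_G = V_DD·R_2/(R_1+R_2) = 11×22/90 = 2.69 V. With the source grounded, V_GS = V_G = 2.69 V.
Assume saturation: I_D = (k_n/2)(V_GS − V_t)² = (2.7/2)×(2.69 − 2.1)² = 1.35×0.589² = 0.468 mA.
V_DS = V_DD − I_D·R_D = 11 − 0.468×2.7 = 9.74 V.
Saturation requires V_DS ≥ V_GS − V_t = 0.589 V; 9.74 ≥ 0.589 ✓.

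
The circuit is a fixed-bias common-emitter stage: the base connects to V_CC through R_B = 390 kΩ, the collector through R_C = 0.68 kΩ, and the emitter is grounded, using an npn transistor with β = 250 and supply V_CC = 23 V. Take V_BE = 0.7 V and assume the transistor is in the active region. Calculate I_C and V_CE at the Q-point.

Base loop: V_CC = I_B·R_B + V_BE, so I_B = (23 − 0.7)/390 kΩ = 0.0572 mA.
In the active region I_C = β·I_B = 250 × 0.0572 = 14.3 mA.
Collector loop: V_CE = V_CC − I_C·R_C = 23 − 14.3×0.68 = 13.3 V.
Since V_CE = 13.3 V > V_CE(sat) ≈ 0.2 V, the transistor is in the active region as assumed.

I_C ≈ 14 mA, V_CE ≈ 13 V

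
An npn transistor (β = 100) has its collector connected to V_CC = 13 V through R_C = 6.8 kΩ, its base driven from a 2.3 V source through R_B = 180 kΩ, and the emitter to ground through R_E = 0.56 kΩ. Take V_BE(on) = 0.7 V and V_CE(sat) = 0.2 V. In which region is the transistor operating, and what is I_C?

active; I_C ≈ 0.68 mA

Assume active. Base-emitter loop: I_B = (V_BB − V_BE)/(R_B + (β+1)R_E) = (2.3 − 0.7)/(180 + 101×0.56) = 0.00676 mA.
I_C = β·I_B = 100×0.00676 = 0.676 mA.
V_CE = V_CC − I_C·R_C − I_E·R_E = 13 − 0.676×6.8 − 0.683×0.56 = 8.02 V > V_CE(sat), so the active-region assumption holds.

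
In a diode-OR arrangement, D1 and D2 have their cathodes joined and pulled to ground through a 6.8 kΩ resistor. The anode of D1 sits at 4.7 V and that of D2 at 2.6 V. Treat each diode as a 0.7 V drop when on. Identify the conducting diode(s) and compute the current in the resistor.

Assume both conduct. Then node N would need to be at both 4.7−0.7 = 4 V and 2.6−0.7 = 1.9 V, which is impossible.
Assume only D1 conducts: V_N = 4.7 − 0.7 = 4 V, so I_R = 4/6.8 = 0.588 mA.
Check D2: its anode-to-cathode voltage is 2.6 − 4 = -1.4 V < 0.7 V, so it is off. The assumption is consistent.

Only D1 conducts; I_R ≈ 0.59 mA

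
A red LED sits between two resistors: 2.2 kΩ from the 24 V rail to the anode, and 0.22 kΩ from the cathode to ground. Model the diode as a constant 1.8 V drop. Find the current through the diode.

The two resistors are in series with the diode, so KVL gives 24 = I·2.2 + 1.8 + I·0.22.
I = (24 − 1.8) / (2.2 + 0.22) kΩ = 22.2 / 2.42 = 9.17 mA.

I ≈ 9.2 mA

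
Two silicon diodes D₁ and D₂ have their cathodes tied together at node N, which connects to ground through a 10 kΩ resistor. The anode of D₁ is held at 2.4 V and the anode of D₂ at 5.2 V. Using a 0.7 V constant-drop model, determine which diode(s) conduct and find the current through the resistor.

Only D₂ conducts; I_R ≈ 0.45 mA

Assume both conduct. Then node N would need to be at both 2.4−0.7 = 1.7 V and 5.2−0.7 = 4.5 V, which is impossible.
Assume only D₂ conducts: V_N = 5.2 − 0.7 = 4.5 V, so I_R = 4.5/10 = 0.45 mA.
Check D₁: its anode-to-cathode voltage is 2.4 − 4.5 = -2.1 V < 0.7 V, so it is off. The assumption is consistent.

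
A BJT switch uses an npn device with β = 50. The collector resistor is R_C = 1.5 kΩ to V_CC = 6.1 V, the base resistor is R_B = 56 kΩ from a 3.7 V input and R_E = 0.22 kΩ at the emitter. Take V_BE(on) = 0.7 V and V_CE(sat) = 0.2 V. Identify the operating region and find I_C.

Assume active. Base-emitter loop: I_B = (V_BB − V_BE)/(R_B + (β+1)R_E) = (3.7 − 0.7)/(56 + 51×0.22) = 0.0446 mA.
I_C = β·I_B = 50×0.0446 = 2.23 mA.
V_CE = V_CC − I_C·R_C − I_E·R_E = 6.1 − 2.23×1.5 − 2.28×0.22 = 2.25 V > V_CE(sat), so the active-region assumption holds.

active; I_C ≈ 2.2 mA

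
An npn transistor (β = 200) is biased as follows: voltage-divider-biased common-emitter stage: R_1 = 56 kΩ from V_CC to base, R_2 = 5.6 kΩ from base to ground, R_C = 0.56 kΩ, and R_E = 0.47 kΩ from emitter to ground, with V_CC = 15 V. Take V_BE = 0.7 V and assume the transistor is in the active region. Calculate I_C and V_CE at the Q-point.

I_C ≈ 1.3 mA, V_CE ≈ 14 V

Thevenize the base divider: V_Th = V_CC·R_2/(R_1+R_2) = 15×5.6/61.6 = 1.36 V, R_Th = R_1‖R_2 = 5.09 kΩ.
Base-emitter loop: V_Th = I_B·R_Th + V_BE + (β+1)I_B·R_E, so I_B = (1.36 − 0.7) / (5.09 + 201×0.47) = 0.00667 mA.
I_C = β·I_B = 200×0.00667 = 1.33 mA, and I_E = (β+1)I_B = 1.34 mA.
V_CE = V_CC − I_C·R_C − I_E·R_E = 15 − 1.33×0.56 − 1.34×0.47 = 13.6 V.
V_CE = 13.6 V > 0.2 V confirms active-region operation.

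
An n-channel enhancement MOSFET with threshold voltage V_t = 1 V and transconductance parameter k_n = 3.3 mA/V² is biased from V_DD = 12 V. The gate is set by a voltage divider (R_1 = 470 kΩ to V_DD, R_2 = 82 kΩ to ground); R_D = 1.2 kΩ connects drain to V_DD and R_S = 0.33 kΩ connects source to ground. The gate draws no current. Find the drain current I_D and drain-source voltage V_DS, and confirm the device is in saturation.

I_D ≈ 0.58 mA, V_DS ≈ 11 V

V_G = V_DD·R_2/(R_1+R_2) = 12×82/552 = 1.78 V.
Assume saturation: I_D = (k_n/2)(V_GS − V_t)² with V_GS = V_G − I_D·R_S = 1.78 − 0.33·I_D.
Substituting gives 0.18·I_D² − 1.85·I_D + 1.01 = 0, with roots I_D = 0.578 or 9.73 mA.
The root I_D = 9.73 mA gives V_GS = -1.43 V ≤ V_t, so take I_D = 0.578 mA.
Then V_GS = 1.59 V and V_DS = V_DD − I_D(R_D+R_S) = 12 − 0.578×1.53 = 11.1 V.
Saturation requires V_DS ≥ V_GS − V_t = 0.592 V; 11.1 ≥ 0.592 ✓.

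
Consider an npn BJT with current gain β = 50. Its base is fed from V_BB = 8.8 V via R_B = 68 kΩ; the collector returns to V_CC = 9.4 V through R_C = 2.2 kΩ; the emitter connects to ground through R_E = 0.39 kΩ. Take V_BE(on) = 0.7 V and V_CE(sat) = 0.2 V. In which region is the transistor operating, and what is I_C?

Assume active: I_B = (8.8 − 0.7)/(68 + 51×0.39) = 0.0922 mA, I_C = β·I_B = 4.61 mA.
Then V_CE = 9.4 − 4.61×2.2 − 4.7×0.39 = -2.57 V < 0.2 V — the active assumption fails.
Re-solve with V_CE = 0.2 V. KCL at the emitter: V_E/R_E = (V_BB−0.7−V_E)/R_B + (V_CC−0.2−V_E)/R_C, giving V_E = 1.42 V.
I_C = (V_CC − 0.2 − V_E)/R_C = (9.2 − 1.42)/2.2 = 3.54 mA.
Check: I_B = (8.1 − 1.42)/68 = 0.0983 mA, and β·I_B = 4.91 mA > I_C, confirming saturation.

saturation; I_C ≈ 3.5 mA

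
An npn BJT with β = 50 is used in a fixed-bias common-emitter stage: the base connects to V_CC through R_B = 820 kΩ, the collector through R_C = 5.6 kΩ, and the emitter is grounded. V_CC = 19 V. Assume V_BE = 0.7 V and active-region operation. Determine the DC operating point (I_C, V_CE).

I_C ≈ 1.1 mA, V_CE ≈ 13 V

Base loop: V_CC = I_B·R_B + V_BE, so I_B = (19 − 0.7)/820 kΩ = 0.0223 mA.
In the active region I_C = β·I_B = 50 × 0.0223 = 1.12 mA.
Collector loop: V_CE = V_CC − I_C·R_C = 19 − 1.12×5.6 = 12.8 V.
Since V_CE = 12.8 V > V_CE(sat) ≈ 0.2 V, the transistor is in the active region as assumed.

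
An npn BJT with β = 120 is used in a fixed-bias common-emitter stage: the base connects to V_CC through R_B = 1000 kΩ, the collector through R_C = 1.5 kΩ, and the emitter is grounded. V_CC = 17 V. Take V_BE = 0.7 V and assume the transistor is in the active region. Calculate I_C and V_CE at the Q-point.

I_C ≈ 2 mA, V_CE ≈ 14 V

Base loop: V_CC = I_B·R_B + V_BE, so I_B = (17 − 0.7)/1000 kΩ = 0.0163 mA.
In the active region I_C = β·I_B = 120 × 0.0163 = 1.96 mA.
Collector loop: V_CE = V_CC − I_C·R_C = 17 − 1.96×1.5 = 14.1 V.
Since V_CE = 14.1 V > V_CE(sat) ≈ 0.2 V, the transistor is in the active region as assumed.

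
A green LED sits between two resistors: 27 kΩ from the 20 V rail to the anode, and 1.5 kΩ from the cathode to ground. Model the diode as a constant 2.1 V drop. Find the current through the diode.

The two resistors are in series with the diode, so KVL gives 20 = I·27 + 2.1 + I·1.5.
I = (20 − 2.1) / (27 + 1.5) kΩ = 17.9 / 28.5 = 0.628 mA.

I ≈ 0.63 mA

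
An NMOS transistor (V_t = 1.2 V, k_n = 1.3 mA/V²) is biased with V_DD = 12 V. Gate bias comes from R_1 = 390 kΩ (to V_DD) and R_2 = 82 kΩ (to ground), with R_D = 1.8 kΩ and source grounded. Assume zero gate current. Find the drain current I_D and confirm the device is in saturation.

V_G = V_DD·R_2/(R_1+R_2) = 12×82/472 = 2.08 V. With the source grounded, V_GS = V_G = 2.08 V.
Assume saturation: I_D = (k_n/2)(V_GS − V_t)² = (1.3/2)×(2.08 − 1.2)² = 0.65×0.885² = 0.509 mA.
V_DS = V_DD − I_D·R_D = 12 − 0.509×1.8 = 11.1 V.
Saturation requires V_DS ≥ V_GS − V_t = 0.885 V; 11.1 ≥ 0.885 ✓.

I_D ≈ 0.51 mA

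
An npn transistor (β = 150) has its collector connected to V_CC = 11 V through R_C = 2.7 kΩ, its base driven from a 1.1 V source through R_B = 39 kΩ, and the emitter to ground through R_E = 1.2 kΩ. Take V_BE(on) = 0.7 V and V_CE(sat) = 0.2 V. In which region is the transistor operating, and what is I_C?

active; I_C ≈ 0.27 mA

Assume active. Base-emitter loop: I_B = (V_BB − V_BE)/(R_B + (β+1)R_E) = (1.1 − 0.7)/(39 + 151×1.2) = 0.00182 mA.
I_C = β·I_B = 150×0.00182 = 0.272 mA.
V_CE = V_CC − I_C·R_C − I_E·R_E = 11 − 0.272×2.7 − 0.274×1.2 = 9.94 V > V_CE(sat), so the active-region assumption holds.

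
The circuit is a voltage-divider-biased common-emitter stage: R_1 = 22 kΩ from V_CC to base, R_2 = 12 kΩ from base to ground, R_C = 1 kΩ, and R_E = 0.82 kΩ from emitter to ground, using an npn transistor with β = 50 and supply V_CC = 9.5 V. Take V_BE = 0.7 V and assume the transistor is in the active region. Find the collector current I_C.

Thevenize the base divider: V_Th = V_CC·R_2/(R_1+R_2) = 9.5×12/34 = 3.35 V, R_Th = R_1‖R_2 = 7.76 kΩ.
Base-emitter loop: V_Th = I_B·R_Th + V_BE + (β+1)I_B·R_E, so I_B = (3.35 − 0.7) / (7.76 + 51×0.82) = 0.0535 mA.
I_C = β·I_B = 50×0.0535 = 2.68 mA, and I_E = (β+1)I_B = 2.73 mA.
V_CE = V_CC − I_C·R_C − I_E·R_E = 9.5 − 2.68×1 − 2.73×0.82 = 4.59 V.
V_CE = 4.59 V > 0.2 V confirms active-region operation.

I_C ≈ 2.7 mA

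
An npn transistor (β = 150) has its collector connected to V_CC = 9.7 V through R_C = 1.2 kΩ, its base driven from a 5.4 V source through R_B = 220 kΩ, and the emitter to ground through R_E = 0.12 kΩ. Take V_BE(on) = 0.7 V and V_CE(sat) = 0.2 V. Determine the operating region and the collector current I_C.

active; I_C ≈ 3 mA

Assume active. Base-emitter loop: I_B = (V_BB − V_BE)/(R_B + (β+1)R_E) = (5.4 − 0.7)/(220 + 151×0.12) = 0.0197 mA.
I_C = β·I_B = 150×0.0197 = 2.96 mA.
V_CE = V_CC − I_C·R_C − I_E·R_E = 9.7 − 2.96×1.2 − 2.98×0.12 = 5.79 V > V_CE(sat), so the active-region assumption holds.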